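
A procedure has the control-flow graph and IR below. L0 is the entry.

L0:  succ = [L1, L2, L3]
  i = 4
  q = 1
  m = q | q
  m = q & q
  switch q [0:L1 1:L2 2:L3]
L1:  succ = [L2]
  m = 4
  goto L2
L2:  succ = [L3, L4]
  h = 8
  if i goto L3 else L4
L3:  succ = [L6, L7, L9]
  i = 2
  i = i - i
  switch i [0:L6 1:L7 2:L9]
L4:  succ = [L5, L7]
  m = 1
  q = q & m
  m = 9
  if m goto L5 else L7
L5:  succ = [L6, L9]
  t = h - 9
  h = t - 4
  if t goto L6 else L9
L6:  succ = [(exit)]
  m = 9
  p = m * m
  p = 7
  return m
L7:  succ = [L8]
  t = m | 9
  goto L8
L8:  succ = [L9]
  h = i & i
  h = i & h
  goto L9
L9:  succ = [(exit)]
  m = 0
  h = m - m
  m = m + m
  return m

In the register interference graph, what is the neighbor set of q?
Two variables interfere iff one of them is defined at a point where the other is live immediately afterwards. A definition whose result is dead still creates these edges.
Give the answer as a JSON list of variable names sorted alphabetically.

def/use:
  L0: {i,m,q} / ∅
  L1: {m} / ∅
  L2: {h} / {i}
  L3: {i} / ∅
  L4: {m,q} / {q}
  L5: {h,t} / {h}
  L6: {m,p} / ∅
  L7: {t} / {m}
  L8: {h} / {i}
  L9: {h,m} / ∅

Liveness:
  live L0: ∅→{i,m,q}
  live L1: {i,q}→{i,m,q}
  live L2: {i,m,q}→{h,i,m,q}
  live L3: {m}→{i,m}
  live L4: {h,i,q}→{h,i,m}
  live L5: {h}→∅
  live L6: ∅→∅
  live L7: {i,m}→{i}
  live L8: {i}→∅
  live L9: ∅→∅

Interference:
  h↔{i,m,q,t}
  i↔{h,m,q,t}
  m↔{h,i,p,q}
  p↔{m}
  q↔{h,i,m}
  t↔{h,i}

N(q) = ["h", "i", "m"]

Answer: ["h", "i", "m"]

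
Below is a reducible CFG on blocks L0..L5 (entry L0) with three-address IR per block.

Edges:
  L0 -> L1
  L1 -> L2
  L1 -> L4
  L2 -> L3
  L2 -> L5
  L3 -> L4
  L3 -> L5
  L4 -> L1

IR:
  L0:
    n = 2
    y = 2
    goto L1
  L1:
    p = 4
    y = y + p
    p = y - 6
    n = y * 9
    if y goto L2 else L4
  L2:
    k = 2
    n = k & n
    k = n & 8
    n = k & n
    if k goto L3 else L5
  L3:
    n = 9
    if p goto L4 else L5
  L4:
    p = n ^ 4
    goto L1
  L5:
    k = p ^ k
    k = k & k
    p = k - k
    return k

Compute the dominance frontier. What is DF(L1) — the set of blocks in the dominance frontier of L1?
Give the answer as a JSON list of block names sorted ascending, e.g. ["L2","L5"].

idom tree: L1←L0 L2←L1 L3←L2 L4←L1 L5←L2
Join-block Dom:
  L1: preds {L0,L4}: {L0} ∩ {L0,L1,L4} = {L0}; idom=L0
  L4: preds {L1,L3}: {L0,L1} ∩ {L0,L1,L2,L3} = {L0,L1}; idom=L1
  L5: preds {L2,L3}: {L0,L1,L2} ∩ {L0,L1,L2,L3} = {L0,L1,L2}; idom=L2

Frontier:
  join L1 pred L0: · stop@L0
  join L1 pred L4: L4→L1 stop@L0
  join L4 pred L1: · stop@L1
  join L4 pred L3: L3→L2 stop@L1
  join L5 pred L2: · stop@L2
  join L5 pred L3: L3 stop@L2
  DF(L0)=∅
  DF(L1)={L1}
  DF(L2)={L4}
  DF(L3)={L4,L5}
  DF(L4)={L1}
  DF(L5)=∅

DF(L1) = ["L1"]

Answer: ["L1"]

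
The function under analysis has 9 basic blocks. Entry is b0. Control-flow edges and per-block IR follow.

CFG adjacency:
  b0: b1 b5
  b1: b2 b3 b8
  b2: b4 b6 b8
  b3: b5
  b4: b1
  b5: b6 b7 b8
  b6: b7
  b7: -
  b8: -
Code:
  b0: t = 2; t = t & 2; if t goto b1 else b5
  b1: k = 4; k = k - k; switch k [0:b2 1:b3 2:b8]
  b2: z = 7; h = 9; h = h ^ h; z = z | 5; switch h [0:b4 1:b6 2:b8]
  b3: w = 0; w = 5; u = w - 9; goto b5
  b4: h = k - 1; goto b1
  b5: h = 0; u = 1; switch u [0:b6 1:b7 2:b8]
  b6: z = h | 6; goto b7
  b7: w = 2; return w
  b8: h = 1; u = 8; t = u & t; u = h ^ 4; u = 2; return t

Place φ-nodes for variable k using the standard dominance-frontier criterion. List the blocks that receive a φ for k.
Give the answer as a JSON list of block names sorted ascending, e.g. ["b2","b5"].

idom tree: b1←b0 b2←b1 b3←b1 b4←b2 b5←b0 b6←b0 b7←b0 b8←b0
Join-block Dom:
  b1: preds {b0,b4}: {b0} ∩ {b0,b1,b2,b4} = {b0}; idom=b0
  b5: preds {b0,b3}: {b0} ∩ {b0,b1,b3} = {b0}; idom=b0
  b6: preds {b2,b5}: {b0,b1,b2} ∩ {b0,b5} = {b0}; idom=b0
  b7: preds {b5,b6}: {b0,b5} ∩ {b0,b6} = {b0}; idom=b0
  b8: preds {b1,b2,b5}: {b0,b1} ∩ {b0,b1,b2} ∩ {b0,b5} = {b0}; idom=b0

Frontier:
  b1←b0: walk · to b0
  b1←b4: walk b4→b2→b1 to b0
  b5←b0: walk · to b0
  b5←b3: walk b3→b1 to b0
  b6←b2: walk b2→b1 to b0
  b6←b5: walk b5 to b0
  b7←b5: walk b5 to b0
  b7←b6: walk b6 to b0
  b8←b1: walk b1 to b0
  b8←b2: walk b2→b1 to b0
  b8←b5: walk b5 to b0
  b0: DF=∅
  b1: DF={b1,b5,b6,b8}
  b2: DF={b1,b6,b8}
  b3: DF={b5}
  b4: DF={b1}
  b5: DF={b6,b7,b8}
  b6: DF={b7}
  b7: DF=∅
  b8: DF=∅

φ for k: defs {b1}
  DF⁺ = {b1,b5,b6,b7,b8}

Answer: ["b1", "b5", "b6", "b7", "b8"]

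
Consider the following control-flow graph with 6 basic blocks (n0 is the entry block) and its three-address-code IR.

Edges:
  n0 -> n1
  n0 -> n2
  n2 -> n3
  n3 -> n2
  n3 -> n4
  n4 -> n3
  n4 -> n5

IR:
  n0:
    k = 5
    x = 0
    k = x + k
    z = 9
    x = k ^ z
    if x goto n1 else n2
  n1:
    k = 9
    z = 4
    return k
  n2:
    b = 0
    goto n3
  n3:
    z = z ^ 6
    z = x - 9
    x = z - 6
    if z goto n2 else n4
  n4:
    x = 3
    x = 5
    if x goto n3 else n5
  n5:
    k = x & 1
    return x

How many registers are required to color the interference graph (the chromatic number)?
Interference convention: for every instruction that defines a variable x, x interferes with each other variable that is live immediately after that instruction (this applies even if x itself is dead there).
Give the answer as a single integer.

Answer: 3

Derivation:
def/use:
  n0: def={k,x,z} ue=∅
  n1: def={k,z} ue=∅
  n2: def={b} ue=∅
  n3: def={x,z} ue={x,z}
  n4: def={x} ue=∅
  n5: def={k} ue={x}

Live sets:
  live n0: ∅→{x,z}
  live n1: ∅→∅
  live n2: {x,z}→{x,z}
  live n3: {x,z}→{x,z}
  live n4: {z}→{x,z}
  live n5: {x}→∅

Interference:
  b↔{x,z}
  k↔{x,z}
  x↔{b,k,z}
  z↔{b,k,x}

Registers:
  lower bound: {b,x,z} mutually conflict ⇒ χ ≥ 3
  assign b→R2 k→R2 x→R0 z→R1 — no edge inside a register ⇒ χ ≤ 3
  χ = 3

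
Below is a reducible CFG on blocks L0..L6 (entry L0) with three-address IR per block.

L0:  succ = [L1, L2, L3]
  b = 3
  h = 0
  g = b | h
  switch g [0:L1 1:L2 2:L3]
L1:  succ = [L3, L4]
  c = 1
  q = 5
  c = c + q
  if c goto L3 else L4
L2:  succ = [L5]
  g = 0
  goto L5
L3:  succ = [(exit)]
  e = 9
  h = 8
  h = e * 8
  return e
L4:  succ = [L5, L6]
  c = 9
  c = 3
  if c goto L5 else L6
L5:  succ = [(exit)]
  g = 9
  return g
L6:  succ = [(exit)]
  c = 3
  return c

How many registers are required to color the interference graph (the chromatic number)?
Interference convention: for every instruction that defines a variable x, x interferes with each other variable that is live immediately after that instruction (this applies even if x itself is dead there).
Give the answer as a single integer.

def/use:
  L0: def={b,g,h} ue=∅
  L1: def={c,q} ue=∅
  L2: def={g} ue=∅
  L3: def={e,h} ue=∅
  L4: def={c} ue=∅
  L5: def={g} ue=∅
  L6: def={c} ue=∅

Liveness:
  live L0: ∅→∅
  live L1: ∅→∅
  live L2: ∅→∅
  live L3: ∅→∅
  live L4: ∅→∅
  live L5: ∅→∅
  live L6: ∅→∅

Interference:
  b: {h}
  c: {q}
  e: {h}
  g: ∅
  h: {b,e}
  q: {c}

Colouring:
  lower bound: {b,h} mutually conflict ⇒ χ ≥ 2
  assign b→R1 c→R0 e→R1 g→R0 h→R0 q→R1 — no edge inside a register ⇒ χ ≤ 2
  χ = 2

Answer: 2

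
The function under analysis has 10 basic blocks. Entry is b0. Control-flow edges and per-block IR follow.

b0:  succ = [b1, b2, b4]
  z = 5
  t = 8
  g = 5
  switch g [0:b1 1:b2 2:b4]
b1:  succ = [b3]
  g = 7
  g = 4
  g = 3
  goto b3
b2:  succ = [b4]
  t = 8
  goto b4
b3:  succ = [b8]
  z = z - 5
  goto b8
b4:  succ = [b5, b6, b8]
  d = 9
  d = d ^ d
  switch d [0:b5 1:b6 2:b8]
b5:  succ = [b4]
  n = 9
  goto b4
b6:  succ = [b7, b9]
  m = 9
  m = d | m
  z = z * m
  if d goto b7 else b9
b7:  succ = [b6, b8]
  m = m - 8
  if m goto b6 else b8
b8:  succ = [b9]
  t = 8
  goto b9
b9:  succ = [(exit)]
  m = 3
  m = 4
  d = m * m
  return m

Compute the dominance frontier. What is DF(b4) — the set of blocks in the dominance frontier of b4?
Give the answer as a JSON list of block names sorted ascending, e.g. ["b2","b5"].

Answer: ["b4", "b8", "b9"]

Working:
idom tree: b1←b0 b2←b0 b3←b1 b4←b0 b5←b4 b6←b4 b7←b6 b8←b0 b9←b0
Join-block Dom:
  b4: preds {b0,b2,b5}: {b0} ∩ {b0,b2} ∩ {b0,b4,b5} = {b0}; idom=b0
  b6: preds {b4,b7}: {b0,b4} ∩ {b0,b4,b6,b7} = {b0,b4}; idom=b4
  b8: preds {b3,b4,b7}: {b0,b1,b3} ∩ {b0,b4} ∩ {b0,b4,b6,b7} = {b0}; idom=b0
  b9: preds {b6,b8}: {b0,b4,b6} ∩ {b0,b8} = {b0}; idom=b0

DF derivation:
  join b4 pred b0: · stop@b0
  join b4 pred b2: b2 stop@b0
  join b4 pred b5: b5→b4 stop@b0
  join b6 pred b4: · stop@b4
  join b6 pred b7: b7→b6 stop@b4
  join b8 pred b3: b3→b1 stop@b0
  join b8 pred b4: b4 stop@b0
  join b8 pred b7: b7→b6→b4 stop@b0
  join b9 pred b6: b6→b4 stop@b0
  join b9 pred b8: b8 stop@b0
  b0 → ∅
  b1 → {b8}
  b2 → {b4}
  b3 → {b8}
  b4 → {b4,b8,b9}
  b5 → {b4}
  b6 → {b6,b8,b9}
  b7 → {b6,b8}
  b8 → {b9}
  b9 → ∅

DF(b4) = ["b4", "b8", "b9"]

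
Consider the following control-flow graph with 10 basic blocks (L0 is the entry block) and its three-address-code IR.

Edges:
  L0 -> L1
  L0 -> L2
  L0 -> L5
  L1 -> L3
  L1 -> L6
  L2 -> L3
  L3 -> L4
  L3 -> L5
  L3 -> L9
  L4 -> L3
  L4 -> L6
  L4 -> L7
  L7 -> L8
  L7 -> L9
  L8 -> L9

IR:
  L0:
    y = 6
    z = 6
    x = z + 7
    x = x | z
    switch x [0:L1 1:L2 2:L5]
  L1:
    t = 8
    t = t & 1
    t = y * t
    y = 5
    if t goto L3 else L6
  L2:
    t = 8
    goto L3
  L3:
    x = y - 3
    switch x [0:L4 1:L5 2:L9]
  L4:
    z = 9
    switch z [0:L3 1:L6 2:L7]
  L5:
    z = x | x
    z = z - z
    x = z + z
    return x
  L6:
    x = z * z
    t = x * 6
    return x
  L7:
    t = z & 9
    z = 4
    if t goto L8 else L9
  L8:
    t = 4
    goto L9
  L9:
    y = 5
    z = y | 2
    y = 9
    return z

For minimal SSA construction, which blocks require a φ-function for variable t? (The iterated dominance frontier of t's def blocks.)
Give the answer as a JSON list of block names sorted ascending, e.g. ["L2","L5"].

Answer: ["L3", "L5", "L6", "L9"]

Analysis:
idom tree: L1←L0 L2←L0 L3←L0 L4←L3 L5←L0 L6←L0 L7←L4 L8←L7 L9←L3
Dom∩ at merges:
  L3: preds {L1,L2,L4}: {L0,L1} ∩ {L0,L2} ∩ {L0,L3,L4} = {L0}; idom=L0
  L5: preds {L0,L3}: {L0} ∩ {L0,L3} = {L0}; idom=L0
  L6: preds {L1,L4}: {L0,L1} ∩ {L0,L3,L4} = {L0}; idom=L0
  L9: preds {L3,L7,L8}: {L0,L3} ∩ {L0,L3,L4,L7} ∩ {L0,L3,L4,L7,L8} = {L0,L3}; idom=L3

DF walk-up:
  L3←L1: walk L1 to L0
  L3←L2: walk L2 to L0
  L3←L4: walk L4→L3 to L0
  L5←L0: walk · to L0
  L5←L3: walk L3 to L0
  L6←L1: walk L1 to L0
  L6←L4: walk L4→L3 to L0
  L9←L3: walk · to L3
  L9←L7: walk L7→L4 to L3
  L9←L8: walk L8→L7→L4 to L3
  DF(L0)=∅
  DF(L1)={L3,L6}
  DF(L2)={L3}
  DF(L3)={L3,L5,L6}
  DF(L4)={L3,L6,L9}
  DF(L5)=∅
  DF(L6)=∅
  DF(L7)={L9}
  DF(L8)={L9}
  DF(L9)=∅

φ for t: defs {L1,L2,L6,L7,L8}
  DF⁺ = {L3,L5,L6,L9}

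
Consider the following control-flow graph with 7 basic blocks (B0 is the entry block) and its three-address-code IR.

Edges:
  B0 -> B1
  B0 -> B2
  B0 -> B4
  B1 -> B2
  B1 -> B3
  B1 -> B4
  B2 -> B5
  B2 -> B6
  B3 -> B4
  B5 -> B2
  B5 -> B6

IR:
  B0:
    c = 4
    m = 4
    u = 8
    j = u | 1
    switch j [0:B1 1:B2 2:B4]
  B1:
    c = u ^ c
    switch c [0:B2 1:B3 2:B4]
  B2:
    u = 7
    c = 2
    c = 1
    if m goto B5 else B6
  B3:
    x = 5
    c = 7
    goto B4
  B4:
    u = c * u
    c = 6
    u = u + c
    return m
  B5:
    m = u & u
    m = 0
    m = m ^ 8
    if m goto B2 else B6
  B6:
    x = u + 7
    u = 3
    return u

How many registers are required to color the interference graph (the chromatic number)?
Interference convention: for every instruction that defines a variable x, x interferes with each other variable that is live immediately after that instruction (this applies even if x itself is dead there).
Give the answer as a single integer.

Answer: 4

Analysis:
def/use:
  B0 def {c,j,m,u} use ∅
  B1 def {c} use {c,u}
  B2 def {c,u} use {m}
  B3 def {c,x} use ∅
  B4 def {c,u} use {c,m,u}
  B5 def {m} use {u}
  B6 def {u,x} use {u}

Liveness:
  live B0: ∅→{c,m,u}
  live B1: {c,m,u}→{c,m,u}
  live B2: {m}→{u}
  live B3: {m,u}→{c,m,u}
  live B4: {c,m,u}→∅
  live B5: {u}→{m,u}
  live B6: {u}→∅

Interference:
  c — {j,m,u}
  j — {c,m,u}
  m — {c,j,u,x}
  u — {c,j,m,x}
  x — {m,u}

Registers:
  clique {c,j,m,u} ⇒ need ≥ 4
  4-colouring: c0={m}  c1={u}  c2={c,x}  c3={j}
  χ = 4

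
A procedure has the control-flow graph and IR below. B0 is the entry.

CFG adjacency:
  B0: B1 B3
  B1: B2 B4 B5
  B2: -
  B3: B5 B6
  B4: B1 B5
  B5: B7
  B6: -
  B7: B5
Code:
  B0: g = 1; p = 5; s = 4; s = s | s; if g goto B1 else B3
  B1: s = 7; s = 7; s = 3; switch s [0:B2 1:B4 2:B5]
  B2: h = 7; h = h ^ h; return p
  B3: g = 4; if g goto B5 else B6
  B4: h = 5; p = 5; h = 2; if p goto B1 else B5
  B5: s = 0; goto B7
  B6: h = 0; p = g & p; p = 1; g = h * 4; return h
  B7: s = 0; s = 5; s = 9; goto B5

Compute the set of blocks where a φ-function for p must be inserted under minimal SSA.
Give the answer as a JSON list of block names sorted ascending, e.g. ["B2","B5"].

Answer: ["B1", "B5"]

Working:
idom tree: B1←B0 B2←B1 B3←B0 B4←B1 B5←B0 B6←B3 B7←B5
Dom∩ at merges:
  B1: preds {B0,B4}: {B0} ∩ {B0,B1,B4} = {B0}; idom=B0
  B5: preds {B1,B3,B4,B7}: {B0,B1} ∩ {B0,B3} ∩ {B0,B1,B4} ∩ {B0,B5,B7} = {B0}; idom=B0

Frontier:
  B1←B0: walk · to B0
  B1←B4: walk B4→B1 to B0
  B5←B1: walk B1 to B0
  B5←B3: walk B3 to B0
  B5←B4: walk B4→B1 to B0
  B5←B7: walk B7→B5 to B0
  B0: DF=∅
  B1: DF={B1,B5}
  B2: DF=∅
  B3: DF={B5}
  B4: DF={B1,B5}
  B5: DF={B5}
  B6: DF=∅
  B7: DF={B5}

φ for p: defs {B0,B4,B6}
  DF⁺ = {B1,B5}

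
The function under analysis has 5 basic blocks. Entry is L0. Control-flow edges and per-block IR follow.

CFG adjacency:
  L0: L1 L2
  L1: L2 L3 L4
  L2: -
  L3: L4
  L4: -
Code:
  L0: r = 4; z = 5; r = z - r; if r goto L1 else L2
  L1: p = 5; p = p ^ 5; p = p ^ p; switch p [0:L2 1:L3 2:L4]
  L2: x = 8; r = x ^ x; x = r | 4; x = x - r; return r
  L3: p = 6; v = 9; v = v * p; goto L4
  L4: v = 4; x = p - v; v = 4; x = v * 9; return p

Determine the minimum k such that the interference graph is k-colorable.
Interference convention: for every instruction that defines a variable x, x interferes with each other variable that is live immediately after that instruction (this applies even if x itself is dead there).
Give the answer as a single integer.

Block summaries:
  L0: def={r,z} ue=∅
  L1: def={p} ue=∅
  L2: def={r,x} ue=∅
  L3: def={p,v} ue=∅
  L4: def={v,x} ue={p}

Live sets:
  live L0: ∅→∅
  live L1: ∅→{p}
  live L2: ∅→∅
  live L3: ∅→{p}
  live L4: {p}→∅

Interference:
  p: {v,x}
  r: {x,z}
  v: {p}
  x: {p,r}
  z: {r}

Colouring:
  {p,v} pairwise interfere (2-clique) ⇒ χ ≥ 2
  2-colouring: r0={p,r}  r1={v,x,z}
  χ = 2

Answer: 2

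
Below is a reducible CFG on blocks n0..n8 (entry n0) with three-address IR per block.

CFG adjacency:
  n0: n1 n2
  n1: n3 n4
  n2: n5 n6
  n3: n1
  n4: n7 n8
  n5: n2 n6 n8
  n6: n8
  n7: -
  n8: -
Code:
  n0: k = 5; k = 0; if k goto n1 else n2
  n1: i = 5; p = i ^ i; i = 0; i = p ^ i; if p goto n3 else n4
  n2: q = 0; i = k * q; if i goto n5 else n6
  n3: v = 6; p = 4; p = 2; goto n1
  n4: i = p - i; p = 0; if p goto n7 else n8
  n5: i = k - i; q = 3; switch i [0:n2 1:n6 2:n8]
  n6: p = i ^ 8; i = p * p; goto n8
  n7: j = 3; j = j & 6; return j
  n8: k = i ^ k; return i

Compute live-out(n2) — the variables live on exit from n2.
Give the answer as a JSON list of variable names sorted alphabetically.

Answer: ["i", "k"]

Derivation:
def/use:
  n0: {k} / ∅
  n1: {i,p} / ∅
  n2: {i,q} / {k}
  n3: {p,v} / ∅
  n4: {i,p} / {i,p}
  n5: {i,q} / {i,k}
  n6: {i,p} / {i}
  n7: {j} / ∅
  n8: {k} / {i,k}

Live sets:
  n0 li=∅ lo={k}
  n1 li={k} lo={i,k,p}
  n2 li={k} lo={i,k}
  n3 li={k} lo={k}
  n4 li={i,k,p} lo={i,k}
  n5 li={i,k} lo={i,k}
  n6 li={i,k} lo={i,k}
  n7 li=∅ lo=∅
  n8 li={i,k} lo=∅

live-out(n2) = ["i", "k"]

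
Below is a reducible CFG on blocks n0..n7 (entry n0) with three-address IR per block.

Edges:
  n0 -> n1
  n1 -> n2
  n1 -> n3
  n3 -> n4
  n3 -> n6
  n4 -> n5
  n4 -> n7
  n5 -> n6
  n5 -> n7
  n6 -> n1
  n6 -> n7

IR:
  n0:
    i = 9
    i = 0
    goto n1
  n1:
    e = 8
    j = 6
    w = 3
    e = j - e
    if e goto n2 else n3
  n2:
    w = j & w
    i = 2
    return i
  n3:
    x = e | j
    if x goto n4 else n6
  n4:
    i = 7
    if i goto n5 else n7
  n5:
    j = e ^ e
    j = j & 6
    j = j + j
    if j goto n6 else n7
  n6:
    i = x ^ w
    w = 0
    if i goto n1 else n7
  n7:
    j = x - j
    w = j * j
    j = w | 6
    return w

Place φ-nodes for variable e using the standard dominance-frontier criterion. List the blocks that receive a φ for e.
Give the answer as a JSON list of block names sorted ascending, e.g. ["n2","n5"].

idom tree: n1←n0 n2←n1 n3←n1 n4←n3 n5←n4 n6←n3 n7←n3
Join-block Dom:
  n1: preds {n0,n6}: {n0} ∩ {n0,n1,n3,n6} = {n0}; idom=n0
  n6: preds {n3,n5}: {n0,n1,n3} ∩ {n0,n1,n3,n4,n5} = {n0,n1,n3}; idom=n3
  n7: preds {n4,n5,n6}: {n0,n1,n3,n4} ∩ {n0,n1,n3,n4,n5} ∩ {n0,n1,n3,n6} = {n0,n1,n3}; idom=n3

DF walk-up:
  n1←n0: walk · to n0
  n1←n6: walk n6→n3→n1 to n0
  n6←n3: walk · to n3
  n6←n5: walk n5→n4 to n3
  n7←n4: walk n4 to n3
  n7←n5: walk n5→n4 to n3
  n7←n6: walk n6 to n3
  DF(n0)=∅
  DF(n1)={n1}
  DF(n2)=∅
  DF(n3)={n1}
  DF(n4)={n6,n7}
  DF(n5)={n6,n7}
  DF(n6)={n1,n7}
  DF(n7)=∅

φ for e: defs {n1}
  DF⁺ = {n1}

Answer: ["n1"]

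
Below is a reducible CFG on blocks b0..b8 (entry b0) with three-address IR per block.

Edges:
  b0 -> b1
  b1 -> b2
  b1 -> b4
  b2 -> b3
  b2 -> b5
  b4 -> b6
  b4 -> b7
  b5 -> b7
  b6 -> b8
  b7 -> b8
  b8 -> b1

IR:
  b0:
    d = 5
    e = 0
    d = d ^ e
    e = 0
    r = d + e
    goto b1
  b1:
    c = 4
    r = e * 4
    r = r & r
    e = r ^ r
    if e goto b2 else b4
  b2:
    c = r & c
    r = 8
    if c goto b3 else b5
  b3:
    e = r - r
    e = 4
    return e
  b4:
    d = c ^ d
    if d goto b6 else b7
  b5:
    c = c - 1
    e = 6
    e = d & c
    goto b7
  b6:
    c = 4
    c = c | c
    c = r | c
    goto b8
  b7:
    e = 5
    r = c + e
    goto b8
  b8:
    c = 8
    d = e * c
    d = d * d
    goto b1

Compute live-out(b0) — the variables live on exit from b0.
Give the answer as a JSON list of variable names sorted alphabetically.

Per-block:
  b0: def={d,e,r} ue=∅
  b1: def={c,e,r} ue={e}
  b2: def={c,r} ue={c,r}
  b3: def={e} ue={r}
  b4: def={d} ue={c,d}
  b5: def={c,e} ue={c,d}
  b6: def={c} ue={r}
  b7: def={e,r} ue={c}
  b8: def={c,d} ue={e}

Backward fixpoint:
  b0 li=∅ lo={d,e}
  b1 li={d,e} lo={c,d,e,r}
  b2 li={c,d,r} lo={c,d,r}
  b3 li={r} lo=∅
  b4 li={c,d,e,r} lo={c,e,r}
  b5 li={c,d} lo={c}
  b6 li={e,r} lo={e}
  b7 li={c} lo={e}
  b8 li={e} lo={d,e}

live-out(b0) = ["d", "e"]

Answer: ["d", "e"]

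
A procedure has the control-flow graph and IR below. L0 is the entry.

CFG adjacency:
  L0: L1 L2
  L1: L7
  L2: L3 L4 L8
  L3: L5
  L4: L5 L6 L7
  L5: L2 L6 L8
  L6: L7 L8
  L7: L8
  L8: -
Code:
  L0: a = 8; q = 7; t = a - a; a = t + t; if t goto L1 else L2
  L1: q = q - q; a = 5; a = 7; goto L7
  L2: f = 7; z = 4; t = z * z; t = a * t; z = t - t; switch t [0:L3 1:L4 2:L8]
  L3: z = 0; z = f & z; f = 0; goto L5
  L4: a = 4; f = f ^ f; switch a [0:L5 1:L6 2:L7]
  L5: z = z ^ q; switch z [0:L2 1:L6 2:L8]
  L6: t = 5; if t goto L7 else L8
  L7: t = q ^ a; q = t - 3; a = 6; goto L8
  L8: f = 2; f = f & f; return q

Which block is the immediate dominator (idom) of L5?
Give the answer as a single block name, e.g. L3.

Answer: L2

Analysis:
idom tree: L1←L0 L2←L0 L3←L2 L4←L2 L5←L2 L6←L2 L7←L0 L8←L0
Join-block Dom:
  L2: preds {L0,L5}: {L0} ∩ {L0,L2,L5} = {L0}; idom=L0
  L5: preds {L3,L4}: {L0,L2,L3} ∩ {L0,L2,L4} = {L0,L2}; idom=L2
  L6: preds {L4,L5}: {L0,L2,L4} ∩ {L0,L2,L5} = {L0,L2}; idom=L2
  L7: preds {L1,L4,L6}: {L0,L1} ∩ {L0,L2,L4} ∩ {L0,L2,L6} = {L0}; idom=L0
  L8: preds {L2,L5,L6,L7}: {L0,L2} ∩ {L0,L2,L5} ∩ {L0,L2,L6} ∩ {L0,L7} = {L0}; idom=L0

idom(L5) = L2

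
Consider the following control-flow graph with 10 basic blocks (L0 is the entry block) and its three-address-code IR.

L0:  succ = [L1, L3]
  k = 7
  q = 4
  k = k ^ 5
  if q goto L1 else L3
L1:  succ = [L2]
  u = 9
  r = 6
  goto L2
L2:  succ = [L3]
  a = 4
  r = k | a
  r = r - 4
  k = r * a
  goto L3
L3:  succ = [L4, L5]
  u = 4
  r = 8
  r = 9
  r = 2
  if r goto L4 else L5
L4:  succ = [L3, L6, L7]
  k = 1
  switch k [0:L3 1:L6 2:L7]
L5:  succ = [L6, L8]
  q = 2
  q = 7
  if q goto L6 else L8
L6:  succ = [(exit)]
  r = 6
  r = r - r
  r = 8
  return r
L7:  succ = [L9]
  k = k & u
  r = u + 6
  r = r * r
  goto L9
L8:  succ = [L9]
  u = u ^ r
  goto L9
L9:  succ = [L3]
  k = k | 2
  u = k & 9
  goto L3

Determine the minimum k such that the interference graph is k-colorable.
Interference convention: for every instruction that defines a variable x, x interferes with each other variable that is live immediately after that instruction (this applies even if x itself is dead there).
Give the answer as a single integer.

Answer: 4

Working:
def/use:
  L0: {k,q} / ∅
  L1: {r,u} / ∅
  L2: {a,k,r} / {k}
  L3: {r,u} / ∅
  L4: {k} / ∅
  L5: {q} / ∅
  L6: {r} / ∅
  L7: {k,r} / {k,u}
  L8: {u} / {r,u}
  L9: {k,u} / {k}

Liveness:
  live L0: ∅→{k}
  live L1: {k}→{k}
  live L2: {k}→{k}
  live L3: {k}→{k,r,u}
  live L4: {u}→{k,u}
  live L5: {k,r,u}→{k,r,u}
  live L6: ∅→∅
  live L7: {k,u}→{k}
  live L8: {k,r,u}→{k}
  live L9: {k}→{k}

Conflict graph:
  a — {k,r}
  k — {a,q,r,u}
  q — {k,r,u}
  r — {a,k,q,u}
  u — {k,q,r}

Colouring:
  lower bound: {k,q,r,u} mutually conflict ⇒ χ ≥ 4
  4-colouring: c0={k}  c1={r}  c2={a,q}  c3={u}
  χ = 4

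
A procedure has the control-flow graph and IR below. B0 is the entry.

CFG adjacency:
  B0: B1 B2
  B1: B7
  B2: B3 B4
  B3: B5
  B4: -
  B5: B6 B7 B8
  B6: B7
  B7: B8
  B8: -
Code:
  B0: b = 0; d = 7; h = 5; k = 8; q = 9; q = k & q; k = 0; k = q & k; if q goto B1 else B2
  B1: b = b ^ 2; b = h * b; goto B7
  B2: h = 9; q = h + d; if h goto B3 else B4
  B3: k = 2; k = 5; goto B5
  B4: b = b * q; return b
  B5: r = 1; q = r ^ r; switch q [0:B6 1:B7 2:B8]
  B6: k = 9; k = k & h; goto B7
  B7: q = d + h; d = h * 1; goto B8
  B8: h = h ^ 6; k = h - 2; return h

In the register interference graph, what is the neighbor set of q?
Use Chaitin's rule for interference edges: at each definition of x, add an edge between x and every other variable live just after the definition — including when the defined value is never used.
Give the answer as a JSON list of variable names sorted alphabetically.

Block summaries:
  B0: def={b,d,h,k,q} ue=∅
  B1: def={b} ue={b,h}
  B2: def={h,q} ue={d}
  B3: def={k} ue=∅
  B4: def={b} ue={b,q}
  B5: def={q,r} ue=∅
  B6: def={k} ue={h}
  B7: def={d,q} ue={d,h}
  B8: def={h,k} ue={h}

Live sets:
  live B0: ∅→{b,d,h}
  live B1: {b,d,h}→{d,h}
  live B2: {b,d}→{b,d,h,q}
  live B3: {d,h}→{d,h}
  live B4: {b,q}→∅
  live B5: {d,h}→{d,h}
  live B6: {d,h}→{d,h}
  live B7: {d,h}→{h}
  live B8: {h}→∅

Conflict graph:
  b: {d,h,k,q}
  d: {b,h,k,q,r}
  h: {b,d,k,q,r}
  k: {b,d,h,q}
  q: {b,d,h,k}
  r: {d,h}

N(q) = ["b", "d", "h", "k"]

Answer: ["b", "d", "h", "k"]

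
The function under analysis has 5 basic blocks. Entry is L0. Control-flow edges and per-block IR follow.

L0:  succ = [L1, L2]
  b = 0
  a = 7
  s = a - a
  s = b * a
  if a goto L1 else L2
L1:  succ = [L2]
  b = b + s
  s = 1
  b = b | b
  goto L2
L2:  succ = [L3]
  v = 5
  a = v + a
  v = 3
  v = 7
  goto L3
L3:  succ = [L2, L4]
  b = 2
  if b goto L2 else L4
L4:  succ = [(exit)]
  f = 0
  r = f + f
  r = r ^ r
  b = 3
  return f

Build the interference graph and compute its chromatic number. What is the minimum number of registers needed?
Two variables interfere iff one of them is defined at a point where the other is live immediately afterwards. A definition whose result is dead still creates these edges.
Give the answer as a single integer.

Answer: 3

Analysis:
Per-block:
  L0: {a,b,s} / ∅
  L1: {b,s} / {b,s}
  L2: {a,v} / {a}
  L3: {b} / ∅
  L4: {b,f,r} / ∅

Live sets:
  live L0: ∅→{a,b,s}
  live L1: {a,b,s}→{a}
  live L2: {a}→{a}
  live L3: {a}→{a}
  live L4: ∅→∅

Conflict graph:
  a: {b,s,v}
  b: {a,f,s}
  f: {b,r}
  r: {f}
  s: {a,b}
  v: {a}

Colouring:
  clique {a,b,s} ⇒ need ≥ 3
  assign a→c0 b→c1 f→c0 r→c1 s→c2 v→c1 — no edge inside a register ⇒ χ ≤ 3
  χ = 3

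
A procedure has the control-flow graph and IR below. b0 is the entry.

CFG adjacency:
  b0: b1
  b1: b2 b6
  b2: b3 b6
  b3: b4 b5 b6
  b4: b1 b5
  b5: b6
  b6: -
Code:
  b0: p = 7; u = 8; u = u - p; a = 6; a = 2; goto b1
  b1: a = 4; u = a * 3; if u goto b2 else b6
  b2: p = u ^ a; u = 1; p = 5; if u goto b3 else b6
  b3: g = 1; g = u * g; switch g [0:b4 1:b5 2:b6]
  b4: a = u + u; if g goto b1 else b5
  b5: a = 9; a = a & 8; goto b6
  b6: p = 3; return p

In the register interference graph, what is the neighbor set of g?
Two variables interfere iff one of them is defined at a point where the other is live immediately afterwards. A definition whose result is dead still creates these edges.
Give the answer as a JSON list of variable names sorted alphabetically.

Answer: ["a", "u"]

Working:
Block summaries:
  b0: {a,p,u} / ∅
  b1: {a,u} / ∅
  b2: {p,u} / {a,u}
  b3: {g} / {u}
  b4: {a} / {g,u}
  b5: {a} / ∅
  b6: {p} / ∅

Backward fixpoint:
  b0: in=∅ out=∅
  b1: in=∅ out={a,u}
  b2: in={a,u} out={u}
  b3: in={u} out={g,u}
  b4: in={g,u} out=∅
  b5: in=∅ out=∅
  b6: in=∅ out=∅

Interfere edges:
  a — {g,u}
  g — {a,u}
  p — {u}
  u — {a,g,p}

N(g) = ["a", "u"]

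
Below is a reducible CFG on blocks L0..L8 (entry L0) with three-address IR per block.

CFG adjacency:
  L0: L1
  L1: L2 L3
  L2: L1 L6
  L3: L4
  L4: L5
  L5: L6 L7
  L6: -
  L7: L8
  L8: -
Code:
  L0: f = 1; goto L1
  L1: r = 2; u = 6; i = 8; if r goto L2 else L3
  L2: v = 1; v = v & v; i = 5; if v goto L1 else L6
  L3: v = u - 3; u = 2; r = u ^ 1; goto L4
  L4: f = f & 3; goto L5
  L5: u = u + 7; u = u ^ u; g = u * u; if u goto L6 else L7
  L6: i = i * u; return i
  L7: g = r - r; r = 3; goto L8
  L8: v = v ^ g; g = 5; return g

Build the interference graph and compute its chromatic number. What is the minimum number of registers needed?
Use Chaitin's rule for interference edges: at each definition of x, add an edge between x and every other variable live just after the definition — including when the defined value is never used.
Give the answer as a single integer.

Block summaries:
  L0 def {f} use ∅
  L1 def {i,r,u} use ∅
  L2 def {i,v} use ∅
  L3 def {r,u,v} use {u}
  L4 def {f} use {f}
  L5 def {g,u} use {u}
  L6 def {i} use {i,u}
  L7 def {g,r} use {r}
  L8 def {g,v} use {g,v}

Live sets:
  live L0: ∅→{f}
  live L1: {f}→{f,i,u}
  live L2: {f,u}→{f,i,u}
  live L3: {f,i,u}→{f,i,r,u,v}
  live L4: {f,i,r,u,v}→{i,r,u,v}
  live L5: {i,r,u,v}→{i,r,u,v}
  live L6: {i,u}→∅
  live L7: {r,v}→{g,v}
  live L8: {g,v}→∅

Interfere edges:
  f↔{i,r,u,v}
  g↔{i,r,u,v}
  i↔{f,g,r,u,v}
  r↔{f,g,i,u,v}
  u↔{f,g,i,r,v}
  v↔{f,g,i,r,u}

Chromatic number:
  {f,i,r,u,v} pairwise interfere (5-clique) ⇒ χ ≥ 5
  assign f→R4 g→R4 i→R0 r→R1 u→R2 v→R3 — no edge inside a register ⇒ χ ≤ 5
  χ = 5

Answer: 5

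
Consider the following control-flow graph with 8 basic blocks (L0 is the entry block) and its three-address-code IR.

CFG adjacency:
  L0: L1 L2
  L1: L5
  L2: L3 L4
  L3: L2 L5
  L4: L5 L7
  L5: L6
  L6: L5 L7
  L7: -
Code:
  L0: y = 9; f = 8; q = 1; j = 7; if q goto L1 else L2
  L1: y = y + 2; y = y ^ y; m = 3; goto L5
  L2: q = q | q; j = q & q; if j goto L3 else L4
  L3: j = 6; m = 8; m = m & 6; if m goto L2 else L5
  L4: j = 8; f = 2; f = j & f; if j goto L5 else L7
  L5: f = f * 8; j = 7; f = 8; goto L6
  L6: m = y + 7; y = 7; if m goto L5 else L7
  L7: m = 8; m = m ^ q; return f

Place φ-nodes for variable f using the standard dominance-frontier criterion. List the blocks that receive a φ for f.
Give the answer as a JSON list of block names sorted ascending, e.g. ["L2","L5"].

idom tree: L1←L0 L2←L0 L3←L2 L4←L2 L5←L0 L6←L5 L7←L0
Dom at joins:
  L2: preds {L0,L3}: {L0} ∩ {L0,L2,L3} = {L0}; idom=L0
  L5: preds {L1,L3,L4,L6}: {L0,L1} ∩ {L0,L2,L3} ∩ {L0,L2,L4} ∩ {L0,L5,L6} = {L0}; idom=L0
  L7: preds {L4,L6}: {L0,L2,L4} ∩ {L0,L5,L6} = {L0}; idom=L0

DF walk-up:
  join L2 pred L0: · stop@L0
  join L2 pred L3: L3→L2 stop@L0
  join L5 pred L1: L1 stop@L0
  join L5 pred L3: L3→L2 stop@L0
  join L5 pred L4: L4→L2 stop@L0
  join L5 pred L6: L6→L5 stop@L0
  join L7 pred L4: L4→L2 stop@L0
  join L7 pred L6: L6→L5 stop@L0
  DF(L0)=∅
  DF(L1)={L5}
  DF(L2)={L2,L5,L7}
  DF(L3)={L2,L5}
  DF(L4)={L5,L7}
  DF(L5)={L5,L7}
  DF(L6)={L5,L7}
  DF(L7)=∅

φ for f: defs {L0,L4,L5}
  DF⁺ = {L5,L7}

Answer: ["L5", "L7"]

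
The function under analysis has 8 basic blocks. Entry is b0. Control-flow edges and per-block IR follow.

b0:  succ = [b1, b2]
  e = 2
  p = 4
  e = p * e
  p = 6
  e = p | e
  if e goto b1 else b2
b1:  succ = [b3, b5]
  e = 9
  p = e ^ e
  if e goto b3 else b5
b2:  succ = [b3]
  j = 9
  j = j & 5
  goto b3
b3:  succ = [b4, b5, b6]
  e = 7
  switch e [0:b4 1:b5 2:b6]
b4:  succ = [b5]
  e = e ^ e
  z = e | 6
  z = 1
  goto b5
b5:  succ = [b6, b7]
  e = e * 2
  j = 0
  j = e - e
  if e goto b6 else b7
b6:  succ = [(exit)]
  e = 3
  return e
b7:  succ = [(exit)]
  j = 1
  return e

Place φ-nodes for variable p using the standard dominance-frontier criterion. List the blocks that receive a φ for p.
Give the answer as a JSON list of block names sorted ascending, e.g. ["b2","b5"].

Answer: ["b3", "b5", "b6"]

Working:
idom tree: b1←b0 b2←b0 b3←b0 b4←b3 b5←b0 b6←b0 b7←b5
Join-block Dom:
  b3: preds {b1,b2}: {b0,b1} ∩ {b0,b2} = {b0}; idom=b0
  b5: preds {b1,b3,b4}: {b0,b1} ∩ {b0,b3} ∩ {b0,b3,b4} = {b0}; idom=b0
  b6: preds {b3,b5}: {b0,b3} ∩ {b0,b5} = {b0}; idom=b0

Frontier:
  join b3 pred b1: b1 stop@b0
  join b3 pred b2: b2 stop@b0
  join b5 pred b1: b1 stop@b0
  join b5 pred b3: b3 stop@b0
  join b5 pred b4: b4→b3 stop@b0
  join b6 pred b3: b3 stop@b0
  join b6 pred b5: b5 stop@b0
  DF(b0)=∅
  DF(b1)={b3,b5}
  DF(b2)={b3}
  DF(b3)={b5,b6}
  DF(b4)={b5}
  DF(b5)={b6}
  DF(b6)=∅
  DF(b7)=∅

φ for p: defs {b0,b1}
  DF⁺ = {b3,b5,b6}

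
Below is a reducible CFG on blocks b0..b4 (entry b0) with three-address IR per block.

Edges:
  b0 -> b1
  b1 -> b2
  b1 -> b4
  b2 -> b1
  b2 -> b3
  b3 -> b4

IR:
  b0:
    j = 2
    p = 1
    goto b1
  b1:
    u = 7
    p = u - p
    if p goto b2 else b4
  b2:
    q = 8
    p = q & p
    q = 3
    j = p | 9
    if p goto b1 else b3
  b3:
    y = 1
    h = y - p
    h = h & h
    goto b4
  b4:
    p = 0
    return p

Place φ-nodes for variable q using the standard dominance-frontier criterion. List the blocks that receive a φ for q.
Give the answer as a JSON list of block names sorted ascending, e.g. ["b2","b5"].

Answer: ["b1", "b4"]

Analysis:
idom tree: b1←b0 b2←b1 b3←b2 b4←b1
Dom∩ at merges:
  b1: preds {b0,b2}: {b0} ∩ {b0,b1,b2} = {b0}; idom=b0
  b4: preds {b1,b3}: {b0,b1} ∩ {b0,b1,b2,b3} = {b0,b1}; idom=b1

DF derivation:
  join b1 pred b0: · stop@b0
  join b1 pred b2: b2→b1 stop@b0
  join b4 pred b1: · stop@b1
  join b4 pred b3: b3→b2 stop@b1
  b0 → ∅
  b1 → {b1}
  b2 → {b1,b4}
  b3 → {b4}
  b4 → ∅

φ for q: defs {b2}
  DF⁺ = {b1,b4}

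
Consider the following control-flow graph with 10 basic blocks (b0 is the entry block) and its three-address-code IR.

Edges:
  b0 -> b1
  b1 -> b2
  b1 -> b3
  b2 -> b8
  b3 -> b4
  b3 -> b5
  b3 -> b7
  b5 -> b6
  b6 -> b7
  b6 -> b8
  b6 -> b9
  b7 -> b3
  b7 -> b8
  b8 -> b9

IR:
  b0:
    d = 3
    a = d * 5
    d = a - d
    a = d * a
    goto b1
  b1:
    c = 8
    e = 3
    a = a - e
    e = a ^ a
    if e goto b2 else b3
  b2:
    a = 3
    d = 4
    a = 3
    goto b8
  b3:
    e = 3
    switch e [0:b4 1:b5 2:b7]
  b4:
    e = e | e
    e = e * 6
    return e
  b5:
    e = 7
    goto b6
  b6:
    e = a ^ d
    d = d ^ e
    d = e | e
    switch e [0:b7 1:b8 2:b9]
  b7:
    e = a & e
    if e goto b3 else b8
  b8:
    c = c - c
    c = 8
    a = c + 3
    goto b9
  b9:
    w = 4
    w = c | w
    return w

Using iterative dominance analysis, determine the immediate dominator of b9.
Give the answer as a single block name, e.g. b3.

Answer: b1

Analysis:
idom tree: b1←b0 b2←b1 b3←b1 b4←b3 b5←b3 b6←b5 b7←b3 b8←b1 b9←b1
Dom∩ at merges:
  b3: preds {b1,b7}: {b0,b1} ∩ {b0,b1,b3,b7} = {b0,b1}; idom=b1
  b7: preds {b3,b6}: {b0,b1,b3} ∩ {b0,b1,b3,b5,b6} = {b0,b1,b3}; idom=b3
  b8: preds {b2,b6,b7}: {b0,b1,b2} ∩ {b0,b1,b3,b5,b6} ∩ {b0,b1,b3,b7} = {b0,b1}; idom=b1
  b9: preds {b6,b8}: {b0,b1,b3,b5,b6} ∩ {b0,b1,b8} = {b0,b1}; idom=b1

idom(b9) = b1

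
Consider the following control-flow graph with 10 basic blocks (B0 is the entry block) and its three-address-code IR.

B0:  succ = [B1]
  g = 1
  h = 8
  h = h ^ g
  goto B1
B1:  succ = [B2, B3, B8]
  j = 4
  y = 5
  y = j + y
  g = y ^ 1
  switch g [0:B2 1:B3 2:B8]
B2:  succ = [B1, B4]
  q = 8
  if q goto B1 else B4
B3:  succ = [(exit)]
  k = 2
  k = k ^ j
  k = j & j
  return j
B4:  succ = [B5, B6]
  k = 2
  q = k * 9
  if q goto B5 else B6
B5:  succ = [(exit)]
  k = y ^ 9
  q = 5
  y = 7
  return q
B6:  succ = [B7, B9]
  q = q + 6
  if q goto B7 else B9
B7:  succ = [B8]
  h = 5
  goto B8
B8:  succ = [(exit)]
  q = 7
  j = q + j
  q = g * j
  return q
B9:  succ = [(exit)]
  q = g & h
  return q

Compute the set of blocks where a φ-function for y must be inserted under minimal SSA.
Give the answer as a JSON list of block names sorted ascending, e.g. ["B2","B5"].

Answer: ["B1"]

Derivation:
idom tree: B1←B0 B2←B1 B3←B1 B4←B2 B5←B4 B6←B4 B7←B6 B8←B1 B9←B6
Dom at joins:
  B1: preds {B0,B2}: {B0} ∩ {B0,B1,B2} = {B0}; idom=B0
  B8: preds {B1,B7}: {B0,B1} ∩ {B0,B1,B2,B4,B6,B7} = {B0,B1}; idom=B1

DF walk-up:
  B1←B0: walk · to B0
  B1←B2: walk B2→B1 to B0
  B8←B1: walk · to B1
  B8←B7: walk B7→B6→B4→B2 to B1
  B0: DF=∅
  B1: DF={B1}
  B2: DF={B1,B8}
  B3: DF=∅
  B4: DF={B8}
  B5: DF=∅
  B6: DF={B8}
  B7: DF={B8}
  B8: DF=∅
  B9: DF=∅

φ for y: defs {B1,B5}
  DF⁺ = {B1}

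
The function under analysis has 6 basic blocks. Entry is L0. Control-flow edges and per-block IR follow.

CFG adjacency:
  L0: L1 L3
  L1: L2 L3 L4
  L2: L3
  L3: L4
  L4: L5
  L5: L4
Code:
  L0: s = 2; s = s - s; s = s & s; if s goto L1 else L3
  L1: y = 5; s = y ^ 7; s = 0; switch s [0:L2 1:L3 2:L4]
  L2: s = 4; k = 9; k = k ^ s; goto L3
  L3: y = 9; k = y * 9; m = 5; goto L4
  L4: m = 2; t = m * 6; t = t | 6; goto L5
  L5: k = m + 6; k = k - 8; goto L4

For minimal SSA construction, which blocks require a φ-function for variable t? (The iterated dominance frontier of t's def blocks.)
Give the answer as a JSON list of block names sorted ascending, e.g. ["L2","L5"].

Answer: ["L4"]

Analysis:
idom tree: L1←L0 L2←L1 L3←L0 L4←L0 L5←L4
Dom∩ at merges:
  L3: preds {L0,L1,L2}: {L0} ∩ {L0,L1} ∩ {L0,L1,L2} = {L0}; idom=L0
  L4: preds {L1,L3,L5}: {L0,L1} ∩ {L0,L3} ∩ {L0,L4,L5} = {L0}; idom=L0

DF derivation:
  join L3 pred L0: · stop@L0
  join L3 pred L1: L1 stop@L0
  join L3 pred L2: L2→L1 stop@L0
  join L4 pred L1: L1 stop@L0
  join L4 pred L3: L3 stop@L0
  join L4 pred L5: L5→L4 stop@L0
  L0: DF=∅
  L1: DF={L3,L4}
  L2: DF={L3}
  L3: DF={L4}
  L4: DF={L4}
  L5: DF={L4}

φ for t: defs {L4}
  DF⁺ = {L4}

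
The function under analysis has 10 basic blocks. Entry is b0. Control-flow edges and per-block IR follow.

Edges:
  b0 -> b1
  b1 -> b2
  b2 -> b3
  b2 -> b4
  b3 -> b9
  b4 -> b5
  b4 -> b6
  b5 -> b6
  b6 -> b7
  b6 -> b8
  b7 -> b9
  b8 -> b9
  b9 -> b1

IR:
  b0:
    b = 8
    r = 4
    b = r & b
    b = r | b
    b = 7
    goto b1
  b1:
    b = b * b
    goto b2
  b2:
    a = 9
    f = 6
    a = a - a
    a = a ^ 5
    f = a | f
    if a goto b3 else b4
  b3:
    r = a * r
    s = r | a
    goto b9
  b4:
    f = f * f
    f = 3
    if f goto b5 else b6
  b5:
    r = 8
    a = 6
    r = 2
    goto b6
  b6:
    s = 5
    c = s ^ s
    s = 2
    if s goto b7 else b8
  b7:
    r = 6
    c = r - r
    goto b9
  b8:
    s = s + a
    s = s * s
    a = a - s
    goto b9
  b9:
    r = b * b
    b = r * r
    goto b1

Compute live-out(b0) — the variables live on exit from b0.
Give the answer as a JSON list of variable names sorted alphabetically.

def/use:
  b0: def={b,r} ue=∅
  b1: def={b} ue={b}
  b2: def={a,f} ue=∅
  b3: def={r,s} ue={a,r}
  b4: def={f} ue={f}
  b5: def={a,r} ue=∅
  b6: def={c,s} ue=∅
  b7: def={c,r} ue=∅
  b8: def={a,s} ue={a,s}
  b9: def={b,r} ue={b}

Live sets:
  b0: in=∅ out={b,r}
  b1: in={b,r} out={b,r}
  b2: in={b,r} out={a,b,f,r}
  b3: in={a,b,r} out={b}
  b4: in={a,b,f} out={a,b}
  b5: in={b} out={a,b}
  b6: in={a,b} out={a,b,s}
  b7: in={b} out={b}
  b8: in={a,b,s} out={b}
  b9: in={b} out={b,r}

live-out(b0) = ["b", "r"]

Answer: ["b", "r"]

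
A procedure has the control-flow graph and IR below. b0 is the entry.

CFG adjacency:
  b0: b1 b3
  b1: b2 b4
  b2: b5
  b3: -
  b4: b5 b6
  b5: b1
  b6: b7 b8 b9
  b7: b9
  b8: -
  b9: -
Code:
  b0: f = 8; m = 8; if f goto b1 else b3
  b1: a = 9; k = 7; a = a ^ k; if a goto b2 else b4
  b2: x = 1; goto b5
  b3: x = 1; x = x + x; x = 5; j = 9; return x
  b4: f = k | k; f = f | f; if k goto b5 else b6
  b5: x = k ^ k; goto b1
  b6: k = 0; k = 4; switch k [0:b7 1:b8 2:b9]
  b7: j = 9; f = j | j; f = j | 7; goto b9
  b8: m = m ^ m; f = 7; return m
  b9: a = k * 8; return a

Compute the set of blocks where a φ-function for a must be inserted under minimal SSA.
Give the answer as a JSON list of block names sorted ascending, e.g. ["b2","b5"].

idom tree: b1←b0 b2←b1 b3←b0 b4←b1 b5←b1 b6←b4 b7←b6 b8←b6 b9←b6
Dom at joins:
  b1: preds {b0,b5}: {b0} ∩ {b0,b1,b5} = {b0}; idom=b0
  b5: preds {b2,b4}: {b0,b1,b2} ∩ {b0,b1,b4} = {b0,b1}; idom=b1
  b9: preds {b6,b7}: {b0,b1,b4,b6} ∩ {b0,b1,b4,b6,b7} = {b0,b1,b4,b6}; idom=b6

Frontier:
  join b1 pred b0: · stop@b0
  join b1 pred b5: b5→b1 stop@b0
  join b5 pred b2: b2 stop@b1
  join b5 pred b4: b4 stop@b1
  join b9 pred b6: · stop@b6
  join b9 pred b7: b7 stop@b6
  b0 → ∅
  b1 → {b1}
  b2 → {b5}
  b3 → ∅
  b4 → {b5}
  b5 → {b1}
  b6 → ∅
  b7 → {b9}
  b8 → ∅
  b9 → ∅

φ for a: defs {b1,b9}
  DF⁺ = {b1}

Answer: ["b1"]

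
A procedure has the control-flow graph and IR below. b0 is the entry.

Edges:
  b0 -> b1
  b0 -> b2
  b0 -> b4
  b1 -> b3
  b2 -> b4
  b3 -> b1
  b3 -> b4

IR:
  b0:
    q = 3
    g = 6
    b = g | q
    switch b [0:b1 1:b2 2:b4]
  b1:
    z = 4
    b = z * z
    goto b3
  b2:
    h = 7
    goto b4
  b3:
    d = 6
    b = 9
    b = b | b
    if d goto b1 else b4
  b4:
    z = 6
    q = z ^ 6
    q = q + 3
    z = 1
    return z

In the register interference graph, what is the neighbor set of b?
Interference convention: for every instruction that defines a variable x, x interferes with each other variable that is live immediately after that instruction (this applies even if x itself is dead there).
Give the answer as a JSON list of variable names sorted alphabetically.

Block summaries:
  b0: def={b,g,q} ue=∅
  b1: def={b,z} ue=∅
  b2: def={h} ue=∅
  b3: def={b,d} ue=∅
  b4: def={q,z} ue=∅

Liveness:
  b0 li=∅ lo=∅
  b1 li=∅ lo=∅
  b2 li=∅ lo=∅
  b3 li=∅ lo=∅
  b4 li=∅ lo=∅

Interference:
  b — {d}
  d — {b}
  g — {q}
  h — ∅
  q — {g}
  z — ∅

N(b) = ["d"]

Answer: ["d"]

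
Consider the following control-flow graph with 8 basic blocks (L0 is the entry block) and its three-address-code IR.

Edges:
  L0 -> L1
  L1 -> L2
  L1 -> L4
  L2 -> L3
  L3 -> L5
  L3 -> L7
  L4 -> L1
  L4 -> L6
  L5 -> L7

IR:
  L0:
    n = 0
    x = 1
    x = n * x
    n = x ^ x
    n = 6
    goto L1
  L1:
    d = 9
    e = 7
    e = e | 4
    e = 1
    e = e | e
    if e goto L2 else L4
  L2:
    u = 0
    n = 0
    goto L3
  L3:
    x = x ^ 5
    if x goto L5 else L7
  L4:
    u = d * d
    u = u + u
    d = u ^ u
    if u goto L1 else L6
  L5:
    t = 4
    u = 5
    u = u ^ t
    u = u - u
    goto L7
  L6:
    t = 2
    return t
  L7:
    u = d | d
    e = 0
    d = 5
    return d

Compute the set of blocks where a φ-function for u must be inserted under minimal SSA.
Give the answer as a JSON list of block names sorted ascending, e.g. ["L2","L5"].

Answer: ["L1", "L7"]

Analysis:
idom tree: L1←L0 L2←L1 L3←L2 L4←L1 L5←L3 L6←L4 L7←L3
Dom∩ at merges:
  L1: preds {L0,L4}: {L0} ∩ {L0,L1,L4} = {L0}; idom=L0
  L7: preds {L3,L5}: {L0,L1,L2,L3} ∩ {L0,L1,L2,L3,L5} = {L0,L1,L2,L3}; idom=L3

DF walk-up:
  L1←L0: walk · to L0
  L1←L4: walk L4→L1 to L0
  L7←L3: walk · to L3
  L7←L5: walk L5 to L3
  L0: DF=∅
  L1: DF={L1}
  L2: DF=∅
  L3: DF=∅
  L4: DF={L1}
  L5: DF={L7}
  L6: DF=∅
  L7: DF=∅

φ for u: defs {L2,L4,L5,L7}
  DF⁺ = {L1,L7}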